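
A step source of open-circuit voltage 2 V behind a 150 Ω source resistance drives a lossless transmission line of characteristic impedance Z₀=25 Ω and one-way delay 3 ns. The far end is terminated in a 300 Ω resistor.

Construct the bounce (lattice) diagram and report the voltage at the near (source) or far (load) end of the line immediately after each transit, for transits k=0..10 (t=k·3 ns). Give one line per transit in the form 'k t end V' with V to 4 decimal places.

Γ_L=0.846154, Γ_S=0.714286; launch V₁=2·25/175=0.285714
k=0 src: V=0.2857
k=1 load: inc=0.285714, refl=0.285714·0.846154=0.2418; V=0.000000+0.285714+0.241758=0.5275
k=2 src: inc=0.241758, refl=0.241758·0.714286=0.1727; V=0.285714+0.241758+0.172684=0.7002
k=3 load: inc=0.172684, refl=0.172684·0.846154=0.1461; V=0.527473+0.172684+0.146118=0.8463
k=4 src: inc=0.146118, refl=0.146118·0.714286=0.1044; V=0.700157+0.146118+0.104370=0.9506
k=5 load: inc=0.104370, refl=0.104370·0.846154=0.0883; V=0.846275+0.104370+0.088313=1.0390
k=6 src: inc=0.088313, refl=0.088313·0.714286=0.0631; V=0.950644+0.088313+0.063081=1.1020
k=7 load: inc=0.063081, refl=0.063081·0.846154=0.0534; V=1.038957+0.063081+0.053376=1.1554
k=8 src: inc=0.053376, refl=0.053376·0.714286=0.0381; V=1.102038+0.053376+0.038126=1.1935
k=9 load: inc=0.038126, refl=0.038126·0.846154=0.0323; V=1.155414+0.038126+0.032260=1.2258
k=10 src: inc=0.032260, refl=0.032260·0.714286=0.0230; V=1.193539+0.032260+0.023043=1.2488

0 0 source 0.2857
1 3 load 0.5275
2 6 source 0.7002
3 9 load 0.8463
4 12 source 0.9506
5 15 load 1.0390
6 18 source 1.1020
7 21 load 1.1554
8 24 source 1.1935
9 27 load 1.2258
10 30 source 1.2488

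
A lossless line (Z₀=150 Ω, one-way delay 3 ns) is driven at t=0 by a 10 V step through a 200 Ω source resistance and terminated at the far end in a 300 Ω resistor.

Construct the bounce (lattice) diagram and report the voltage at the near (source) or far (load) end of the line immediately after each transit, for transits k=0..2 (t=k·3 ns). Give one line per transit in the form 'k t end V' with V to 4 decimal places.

0 0 source 4.2857
1 3 load 5.7143
2 6 source 5.9184

Γ_L=0.333333, Γ_S=0.142857; launch V₁=10·150/350=4.285714
k=0 src: V=4.2857
k=1 load: inc=4.285714, refl=4.285714·0.333333=1.4286; V=0.000000+4.285714+1.428571=5.7143
k=2 src: inc=1.428571, refl=1.428571·0.142857=0.2041; V=4.285714+1.428571+0.204082=5.9184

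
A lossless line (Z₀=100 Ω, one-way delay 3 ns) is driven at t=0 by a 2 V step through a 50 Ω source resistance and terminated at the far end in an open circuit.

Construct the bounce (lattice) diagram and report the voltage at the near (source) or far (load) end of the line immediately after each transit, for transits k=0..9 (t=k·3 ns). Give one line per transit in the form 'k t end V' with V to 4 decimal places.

Γ_L=1.000000, Γ_S=-0.333333; launch V₁=2·100/150=1.333333
k=0 src: V=1.3333
k=1 load: inc=1.333333, refl=1.333333·1.000000=1.3333; V=0.000000+1.333333+1.333333=2.6667
k=2 src: inc=1.333333, refl=1.333333·-0.333333=-0.4444; V=1.333333+1.333333+-0.444444=2.2222
k=3 load: inc=-0.444444, refl=-0.444444·1.000000=-0.4444; V=2.666667+-0.444444+-0.444444=1.7778
k=4 src: inc=-0.444444, refl=-0.444444·-0.333333=0.1481; V=2.222222+-0.444444+0.148148=1.9259
k=5 load: inc=0.148148, refl=0.148148·1.000000=0.1481; V=1.777778+0.148148+0.148148=2.0741
k=6 src: inc=0.148148, refl=0.148148·-0.333333=-0.0494; V=1.925926+0.148148+-0.049383=2.0247
k=7 load: inc=-0.049383, refl=-0.049383·1.000000=-0.0494; V=2.074074+-0.049383+-0.049383=1.9753
k=8 src: inc=-0.049383, refl=-0.049383·-0.333333=0.0165; V=2.024691+-0.049383+0.016461=1.9918
k=9 load: inc=0.016461, refl=0.016461·1.000000=0.0165; V=1.975309+0.016461+0.016461=2.0082

0 0 source 1.3333
1 3 load 2.6667
2 6 source 2.2222
3 9 load 1.7778
4 12 source 1.9259
5 15 load 2.0741
6 18 source 2.0247
7 21 load 1.9753
8 24 source 1.9918
9 27 load 2.0082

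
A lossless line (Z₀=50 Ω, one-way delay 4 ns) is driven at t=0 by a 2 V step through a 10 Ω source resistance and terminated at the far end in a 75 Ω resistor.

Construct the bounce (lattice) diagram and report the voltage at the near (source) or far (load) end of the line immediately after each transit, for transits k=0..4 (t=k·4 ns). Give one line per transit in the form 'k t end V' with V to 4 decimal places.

Γ_L=0.200000, Γ_S=-0.666667; launch V₁=2·50/60=1.666667
k=0 src: V=1.6667
k=1 load: inc=1.666667, refl=1.666667·0.200000=0.3333; V=0.000000+1.666667+0.333333=2.0000
k=2 src: inc=0.333333, refl=0.333333·-0.666667=-0.2222; V=1.666667+0.333333+-0.222222=1.7778
k=3 load: inc=-0.222222, refl=-0.222222·0.200000=-0.0444; V=2.000000+-0.222222+-0.044444=1.7333
k=4 src: inc=-0.044444, refl=-0.044444·-0.666667=0.0296; V=1.777778+-0.044444+0.029630=1.7630

0 0 source 1.6667
1 4 load 2.0000
2 8 source 1.7778
3 12 load 1.7333
4 16 source 1.7630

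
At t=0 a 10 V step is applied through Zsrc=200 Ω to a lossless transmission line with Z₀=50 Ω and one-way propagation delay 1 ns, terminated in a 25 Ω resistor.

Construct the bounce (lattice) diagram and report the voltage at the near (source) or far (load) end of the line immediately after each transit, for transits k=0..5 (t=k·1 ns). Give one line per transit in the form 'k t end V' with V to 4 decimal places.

0 0 source 2.0000
1 1 load 1.3333
2 2 source 0.9333
3 3 load 1.0667
4 4 source 1.1467
5 5 load 1.1200

Γ_L=-0.333333, Γ_S=0.600000; launch V₁=10·50/250=2.000000
k=0 src: V=2.0000
k=1 load: inc=2.000000, refl=2.000000·-0.333333=-0.6667; V=0.000000+2.000000+-0.666667=1.3333
k=2 src: inc=-0.666667, refl=-0.666667·0.600000=-0.4000; V=2.000000+-0.666667+-0.400000=0.9333
k=3 load: inc=-0.400000, refl=-0.400000·-0.333333=0.1333; V=1.333333+-0.400000+0.133333=1.0667
k=4 src: inc=0.133333, refl=0.133333·0.600000=0.0800; V=0.933333+0.133333+0.080000=1.1467
k=5 load: inc=0.080000, refl=0.080000·-0.333333=-0.0267; V=1.066667+0.080000+-0.026667=1.1200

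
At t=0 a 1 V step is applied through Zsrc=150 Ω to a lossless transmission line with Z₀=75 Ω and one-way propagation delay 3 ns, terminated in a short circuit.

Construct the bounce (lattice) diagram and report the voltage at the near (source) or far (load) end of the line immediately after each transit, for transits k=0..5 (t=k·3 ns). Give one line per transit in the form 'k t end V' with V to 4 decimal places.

0 0 source 0.3333
1 3 load 0.0000
2 6 source -0.1111
3 9 load 0.0000
4 12 source 0.0370
5 15 load 0.0000

Γ_L=-1.000000, Γ_S=0.333333; launch V₁=1·75/225=0.333333
k=0 src: V=0.3333
k=1 load: inc=0.333333, refl=0.333333·-1.000000=-0.3333; V=0.000000+0.333333+-0.333333=0.0000
k=2 src: inc=-0.333333, refl=-0.333333·0.333333=-0.1111; V=0.333333+-0.333333+-0.111111=-0.1111
k=3 load: inc=-0.111111, refl=-0.111111·-1.000000=0.1111; V=0.000000+-0.111111+0.111111=0.0000
k=4 src: inc=0.111111, refl=0.111111·0.333333=0.0370; V=-0.111111+0.111111+0.037037=0.0370
k=5 load: inc=0.037037, refl=0.037037·-1.000000=-0.0370; V=0.000000+0.037037+-0.037037=0.0000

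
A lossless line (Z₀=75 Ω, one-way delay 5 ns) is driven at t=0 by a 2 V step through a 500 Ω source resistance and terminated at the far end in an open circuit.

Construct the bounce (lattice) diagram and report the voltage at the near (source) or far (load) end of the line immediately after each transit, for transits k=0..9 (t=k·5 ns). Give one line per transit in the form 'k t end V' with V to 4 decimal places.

0 0 source 0.2609
1 5 load 0.5217
2 10 source 0.7146
3 15 load 0.9074
4 20 source 1.0499
5 25 load 1.1924
6 30 source 1.2977
7 35 load 1.4031
8 40 source 1.4809
9 45 load 1.5588

Γ_L=1.000000, Γ_S=0.739130; launch V₁=2·75/575=0.260870
k=0 src: V=0.2609
k=1 load: inc=0.260870, refl=0.260870·1.000000=0.2609; V=0.000000+0.260870+0.260870=0.5217
k=2 src: inc=0.260870, refl=0.260870·0.739130=0.1928; V=0.260870+0.260870+0.192817=0.7146
k=3 load: inc=0.192817, refl=0.192817·1.000000=0.1928; V=0.521739+0.192817+0.192817=0.9074
k=4 src: inc=0.192817, refl=0.192817·0.739130=0.1425; V=0.714556+0.192817+0.142517=1.0499
k=5 load: inc=0.142517, refl=0.142517·1.000000=0.1425; V=0.907372+0.142517+0.142517=1.1924
k=6 src: inc=0.142517, refl=0.142517·0.739130=0.1053; V=1.049889+0.142517+0.105338=1.2977
k=7 load: inc=0.105338, refl=0.105338·1.000000=0.1053; V=1.192406+0.105338+0.105338=1.4031
k=8 src: inc=0.105338, refl=0.105338·0.739130=0.0779; V=1.297744+0.105338+0.077859=1.4809
k=9 load: inc=0.077859, refl=0.077859·1.000000=0.0779; V=1.403082+0.077859+0.077859=1.5588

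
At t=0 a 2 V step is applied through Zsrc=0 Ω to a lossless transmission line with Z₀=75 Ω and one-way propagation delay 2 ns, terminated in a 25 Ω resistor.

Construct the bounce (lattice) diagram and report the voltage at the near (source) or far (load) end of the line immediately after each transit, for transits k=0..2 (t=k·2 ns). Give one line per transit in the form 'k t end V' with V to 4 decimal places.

0 0 source 2.0000
1 2 load 1.0000
2 4 source 2.0000

Γ_L=-0.500000, Γ_S=-1.000000; launch V₁=2·75/75=2.000000
k=0 src: V=2.0000
k=1 load: inc=2.000000, refl=2.000000·-0.500000=-1.0000; V=0.000000+2.000000+-1.000000=1.0000
k=2 src: inc=-1.000000, refl=-1.000000·-1.000000=1.0000; V=2.000000+-1.000000+1.000000=2.0000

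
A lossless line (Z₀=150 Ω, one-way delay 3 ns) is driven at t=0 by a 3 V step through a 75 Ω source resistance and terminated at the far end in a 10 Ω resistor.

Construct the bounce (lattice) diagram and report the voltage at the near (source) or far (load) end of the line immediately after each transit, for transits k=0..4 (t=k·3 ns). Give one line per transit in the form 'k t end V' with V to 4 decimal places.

0 0 source 2.0000
1 3 load 0.2500
2 6 source 0.8333
3 9 load 0.3229
4 12 source 0.4931

Γ_L=-0.875000, Γ_S=-0.333333; launch V₁=3·150/225=2.000000
k=0 src: V=2.0000
k=1 load: inc=2.000000, refl=2.000000·-0.875000=-1.7500; V=0.000000+2.000000+-1.750000=0.2500
k=2 src: inc=-1.750000, refl=-1.750000·-0.333333=0.5833; V=2.000000+-1.750000+0.583333=0.8333
k=3 load: inc=0.583333, refl=0.583333·-0.875000=-0.5104; V=0.250000+0.583333+-0.510417=0.3229
k=4 src: inc=-0.510417, refl=-0.510417·-0.333333=0.1701; V=0.833333+-0.510417+0.170139=0.4931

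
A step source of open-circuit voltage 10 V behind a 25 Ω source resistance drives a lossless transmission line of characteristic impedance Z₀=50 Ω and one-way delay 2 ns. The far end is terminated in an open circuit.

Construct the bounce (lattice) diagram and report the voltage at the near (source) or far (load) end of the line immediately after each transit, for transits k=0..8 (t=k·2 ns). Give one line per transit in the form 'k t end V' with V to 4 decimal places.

Γ_L=1.000000, Γ_S=-0.333333; launch V₁=10·50/75=6.666667
k=0 src: V=6.6667
k=1 load: inc=6.666667, refl=6.666667·1.000000=6.6667; V=0.000000+6.666667+6.666667=13.3333
k=2 src: inc=6.666667, refl=6.666667·-0.333333=-2.2222; V=6.666667+6.666667+-2.222222=11.1111
k=3 load: inc=-2.222222, refl=-2.222222·1.000000=-2.2222; V=13.333333+-2.222222+-2.222222=8.8889
k=4 src: inc=-2.222222, refl=-2.222222·-0.333333=0.7407; V=11.111111+-2.222222+0.740741=9.6296
k=5 load: inc=0.740741, refl=0.740741·1.000000=0.7407; V=8.888889+0.740741+0.740741=10.3704
k=6 src: inc=0.740741, refl=0.740741·-0.333333=-0.2469; V=9.629630+0.740741+-0.246914=10.1235
k=7 load: inc=-0.246914, refl=-0.246914·1.000000=-0.2469; V=10.370370+-0.246914+-0.246914=9.8765
k=8 src: inc=-0.246914, refl=-0.246914·-0.333333=0.0823; V=10.123457+-0.246914+0.082305=9.9588

0 0 source 6.6667
1 2 load 13.3333
2 4 source 11.1111
3 6 load 8.8889
4 8 source 9.6296
5 10 load 10.3704
6 12 source 10.1235
7 14 load 9.8765
8 16 source 9.9588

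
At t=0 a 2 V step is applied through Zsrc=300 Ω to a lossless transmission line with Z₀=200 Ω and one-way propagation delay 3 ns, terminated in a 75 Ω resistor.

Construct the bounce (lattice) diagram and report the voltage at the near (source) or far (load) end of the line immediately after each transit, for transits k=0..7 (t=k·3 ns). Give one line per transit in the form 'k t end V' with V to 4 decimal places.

0 0 source 0.8000
1 3 load 0.4364
2 6 source 0.3636
3 9 load 0.3967
4 12 source 0.4033
5 15 load 0.4003
6 18 source 0.3997
7 21 load 0.4000

Γ_L=-0.454545, Γ_S=0.200000; launch V₁=2·200/500=0.800000
k=0 src: V=0.8000
k=1 load: inc=0.800000, refl=0.800000·-0.454545=-0.3636; V=0.000000+0.800000+-0.363636=0.4364
k=2 src: inc=-0.363636, refl=-0.363636·0.200000=-0.0727; V=0.800000+-0.363636+-0.072727=0.3636
k=3 load: inc=-0.072727, refl=-0.072727·-0.454545=0.0331; V=0.436364+-0.072727+0.033058=0.3967
k=4 src: inc=0.033058, refl=0.033058·0.200000=0.0066; V=0.363636+0.033058+0.006612=0.4033
k=5 load: inc=0.006612, refl=0.006612·-0.454545=-0.0030; V=0.396694+0.006612+-0.003005=0.4003
k=6 src: inc=-0.003005, refl=-0.003005·0.200000=-0.0006; V=0.403306+-0.003005+-0.000601=0.3997
k=7 load: inc=-0.000601, refl=-0.000601·-0.454545=0.0003; V=0.400301+-0.000601+0.000273=0.4000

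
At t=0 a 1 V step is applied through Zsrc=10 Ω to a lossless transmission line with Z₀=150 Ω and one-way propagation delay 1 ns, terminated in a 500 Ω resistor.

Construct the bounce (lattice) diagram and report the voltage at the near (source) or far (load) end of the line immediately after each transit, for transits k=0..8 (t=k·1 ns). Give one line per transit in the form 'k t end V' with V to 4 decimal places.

0 0 source 0.9375
1 1 load 1.4423
2 2 source 1.0006
3 3 load 0.7628
4 4 source 0.9709
5 5 load 1.0829
6 6 source 0.9849
7 7 load 0.9321
8 8 source 0.9783

Γ_L=0.538462, Γ_S=-0.875000; launch V₁=1·150/160=0.937500
k=0 src: V=0.9375
k=1 load: inc=0.937500, refl=0.937500·0.538462=0.5048; V=0.000000+0.937500+0.504808=1.4423
k=2 src: inc=0.504808, refl=0.504808·-0.875000=-0.4417; V=0.937500+0.504808+-0.441707=1.0006
k=3 load: inc=-0.441707, refl=-0.441707·0.538462=-0.2378; V=1.442308+-0.441707+-0.237842=0.7628
k=4 src: inc=-0.237842, refl=-0.237842·-0.875000=0.2081; V=1.000601+-0.237842+0.208112=0.9709
k=5 load: inc=0.208112, refl=0.208112·0.538462=0.1121; V=0.762759+0.208112+0.112060=1.0829
k=6 src: inc=0.112060, refl=0.112060·-0.875000=-0.0981; V=0.970871+0.112060+-0.098053=0.9849
k=7 load: inc=-0.098053, refl=-0.098053·0.538462=-0.0528; V=1.082931+-0.098053+-0.052798=0.9321
k=8 src: inc=-0.052798, refl=-0.052798·-0.875000=0.0462; V=0.984878+-0.052798+0.046198=0.9783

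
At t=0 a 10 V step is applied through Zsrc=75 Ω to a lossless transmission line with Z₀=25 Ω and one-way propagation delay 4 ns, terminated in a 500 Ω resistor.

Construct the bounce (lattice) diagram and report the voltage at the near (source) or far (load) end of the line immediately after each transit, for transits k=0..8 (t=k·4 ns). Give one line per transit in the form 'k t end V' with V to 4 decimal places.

Γ_L=0.904762, Γ_S=0.500000; launch V₁=10·25/100=2.500000
k=0 src: V=2.5000
k=1 load: inc=2.500000, refl=2.500000·0.904762=2.2619; V=0.000000+2.500000+2.261905=4.7619
k=2 src: inc=2.261905, refl=2.261905·0.500000=1.1310; V=2.500000+2.261905+1.130952=5.8929
k=3 load: inc=1.130952, refl=1.130952·0.904762=1.0232; V=4.761905+1.130952+1.023243=6.9161
k=4 src: inc=1.023243, refl=1.023243·0.500000=0.5116; V=5.892857+1.023243+0.511621=7.4277
k=5 load: inc=0.511621, refl=0.511621·0.904762=0.4629; V=6.916100+0.511621+0.462895=7.8906
k=6 src: inc=0.462895, refl=0.462895·0.500000=0.2314; V=7.427721+0.462895+0.231448=8.1221
k=7 load: inc=0.231448, refl=0.231448·0.904762=0.2094; V=7.890617+0.231448+0.209405=8.3315
k=8 src: inc=0.209405, refl=0.209405·0.500000=0.1047; V=8.122064+0.209405+0.104703=8.4362

0 0 source 2.5000
1 4 load 4.7619
2 8 source 5.8929
3 12 load 6.9161
4 16 source 7.4277
5 20 load 7.8906
6 24 source 8.1221
7 28 load 8.3315
8 32 source 8.4362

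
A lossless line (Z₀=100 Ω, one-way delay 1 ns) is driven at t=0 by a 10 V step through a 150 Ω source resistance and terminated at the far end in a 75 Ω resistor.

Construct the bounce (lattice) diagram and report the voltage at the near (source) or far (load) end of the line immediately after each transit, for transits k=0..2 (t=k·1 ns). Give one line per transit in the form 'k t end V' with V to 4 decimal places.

0 0 source 4.0000
1 1 load 3.4286
2 2 source 3.3143

Γ_L=-0.142857, Γ_S=0.200000; launch V₁=10·100/250=4.000000
k=0 src: V=4.0000
k=1 load: inc=4.000000, refl=4.000000·-0.142857=-0.5714; V=0.000000+4.000000+-0.571429=3.4286
k=2 src: inc=-0.571429, refl=-0.571429·0.200000=-0.1143; V=4.000000+-0.571429+-0.114286=3.3143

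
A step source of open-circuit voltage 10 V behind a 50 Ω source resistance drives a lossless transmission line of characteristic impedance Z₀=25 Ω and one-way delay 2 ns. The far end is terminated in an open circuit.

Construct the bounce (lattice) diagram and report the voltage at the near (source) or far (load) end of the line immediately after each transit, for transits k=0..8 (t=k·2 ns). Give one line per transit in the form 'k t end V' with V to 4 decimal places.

0 0 source 3.3333
1 2 load 6.6667
2 4 source 7.7778
3 6 load 8.8889
4 8 source 9.2593
5 10 load 9.6296
6 12 source 9.7531
7 14 load 9.8765
8 16 source 9.9177

Γ_L=1.000000, Γ_S=0.333333; launch V₁=10·25/75=3.333333
k=0 src: V=3.3333
k=1 load: inc=3.333333, refl=3.333333·1.000000=3.3333; V=0.000000+3.333333+3.333333=6.6667
k=2 src: inc=3.333333, refl=3.333333·0.333333=1.1111; V=3.333333+3.333333+1.111111=7.7778
k=3 load: inc=1.111111, refl=1.111111·1.000000=1.1111; V=6.666667+1.111111+1.111111=8.8889
k=4 src: inc=1.111111, refl=1.111111·0.333333=0.3704; V=7.777778+1.111111+0.370370=9.2593
k=5 load: inc=0.370370, refl=0.370370·1.000000=0.3704; V=8.888889+0.370370+0.370370=9.6296
k=6 src: inc=0.370370, refl=0.370370·0.333333=0.1235; V=9.259259+0.370370+0.123457=9.7531
k=7 load: inc=0.123457, refl=0.123457·1.000000=0.1235; V=9.629630+0.123457+0.123457=9.8765
k=8 src: inc=0.123457, refl=0.123457·0.333333=0.0412; V=9.753086+0.123457+0.041152=9.9177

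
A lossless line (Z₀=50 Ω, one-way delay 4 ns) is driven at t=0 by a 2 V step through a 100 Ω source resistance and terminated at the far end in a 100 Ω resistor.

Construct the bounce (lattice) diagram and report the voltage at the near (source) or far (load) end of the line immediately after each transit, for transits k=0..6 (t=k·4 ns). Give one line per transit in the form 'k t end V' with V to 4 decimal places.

0 0 source 0.6667
1 4 load 0.8889
2 8 source 0.9630
3 12 load 0.9877
4 16 source 0.9959
5 20 load 0.9986
6 24 source 0.9995

Γ_L=0.333333, Γ_S=0.333333; launch V₁=2·50/150=0.666667
k=0 src: V=0.6667
k=1 load: inc=0.666667, refl=0.666667·0.333333=0.2222; V=0.000000+0.666667+0.222222=0.8889
k=2 src: inc=0.222222, refl=0.222222·0.333333=0.0741; V=0.666667+0.222222+0.074074=0.9630
k=3 load: inc=0.074074, refl=0.074074·0.333333=0.0247; V=0.888889+0.074074+0.024691=0.9877
k=4 src: inc=0.024691, refl=0.024691·0.333333=0.0082; V=0.962963+0.024691+0.008230=0.9959
k=5 load: inc=0.008230, refl=0.008230·0.333333=0.0027; V=0.987654+0.008230+0.002743=0.9986
k=6 src: inc=0.002743, refl=0.002743·0.333333=0.0009; V=0.995885+0.002743+0.000914=0.9995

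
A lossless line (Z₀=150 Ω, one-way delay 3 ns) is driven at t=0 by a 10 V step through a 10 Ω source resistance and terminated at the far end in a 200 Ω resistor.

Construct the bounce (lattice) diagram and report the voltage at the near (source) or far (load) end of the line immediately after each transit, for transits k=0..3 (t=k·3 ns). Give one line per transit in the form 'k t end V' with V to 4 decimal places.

0 0 source 9.3750
1 3 load 10.7143
2 6 source 9.5424
3 9 load 9.3750

Γ_L=0.142857, Γ_S=-0.875000; launch V₁=10·150/160=9.375000
k=0 src: V=9.3750
k=1 load: inc=9.375000, refl=9.375000·0.142857=1.3393; V=0.000000+9.375000+1.339286=10.7143
k=2 src: inc=1.339286, refl=1.339286·-0.875000=-1.1719; V=9.375000+1.339286+-1.171875=9.5424
k=3 load: inc=-1.171875, refl=-1.171875·0.142857=-0.1674; V=10.714286+-1.171875+-0.167411=9.3750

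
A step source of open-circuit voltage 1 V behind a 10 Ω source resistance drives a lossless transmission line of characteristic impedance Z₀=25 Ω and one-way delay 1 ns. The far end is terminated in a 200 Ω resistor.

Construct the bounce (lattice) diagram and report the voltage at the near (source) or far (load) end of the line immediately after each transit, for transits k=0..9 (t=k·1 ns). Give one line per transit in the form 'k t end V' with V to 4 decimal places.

Γ_L=0.777778, Γ_S=-0.428571; launch V₁=1·25/35=0.714286
k=0 src: V=0.7143
k=1 load: inc=0.714286, refl=0.714286·0.777778=0.5556; V=0.000000+0.714286+0.555556=1.2698
k=2 src: inc=0.555556, refl=0.555556·-0.428571=-0.2381; V=0.714286+0.555556+-0.238095=1.0317
k=3 load: inc=-0.238095, refl=-0.238095·0.777778=-0.1852; V=1.269841+-0.238095+-0.185185=0.8466
k=4 src: inc=-0.185185, refl=-0.185185·-0.428571=0.0794; V=1.031746+-0.185185+0.079365=0.9259
k=5 load: inc=0.079365, refl=0.079365·0.777778=0.0617; V=0.846561+0.079365+0.061728=0.9877
k=6 src: inc=0.061728, refl=0.061728·-0.428571=-0.0265; V=0.925926+0.061728+-0.026455=0.9612
k=7 load: inc=-0.026455, refl=-0.026455·0.777778=-0.0206; V=0.987654+-0.026455+-0.020576=0.9406
k=8 src: inc=-0.020576, refl=-0.020576·-0.428571=0.0088; V=0.961199+-0.020576+0.008818=0.9494
k=9 load: inc=0.008818, refl=0.008818·0.777778=0.0069; V=0.940623+0.008818+0.006859=0.9563

0 0 source 0.7143
1 1 load 1.2698
2 2 source 1.0317
3 3 load 0.8466
4 4 source 0.9259
5 5 load 0.9877
6 6 source 0.9612
7 7 load 0.9406
8 8 source 0.9494
9 9 load 0.9563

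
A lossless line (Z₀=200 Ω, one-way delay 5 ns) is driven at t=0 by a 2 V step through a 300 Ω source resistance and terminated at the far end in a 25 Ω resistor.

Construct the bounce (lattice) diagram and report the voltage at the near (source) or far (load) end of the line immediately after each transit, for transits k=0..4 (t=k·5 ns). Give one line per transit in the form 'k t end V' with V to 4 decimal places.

Γ_L=-0.777778, Γ_S=0.200000; launch V₁=2·200/500=0.800000
k=0 src: V=0.8000
k=1 load: inc=0.800000, refl=0.800000·-0.777778=-0.6222; V=0.000000+0.800000+-0.622222=0.1778
k=2 src: inc=-0.622222, refl=-0.622222·0.200000=-0.1244; V=0.800000+-0.622222+-0.124444=0.0533
k=3 load: inc=-0.124444, refl=-0.124444·-0.777778=0.0968; V=0.177778+-0.124444+0.096790=0.1501
k=4 src: inc=0.096790, refl=0.096790·0.200000=0.0194; V=0.053333+0.096790+0.019358=0.1695

0 0 source 0.8000
1 5 load 0.1778
2 10 source 0.0533
3 15 load 0.1501
4 20 source 0.1695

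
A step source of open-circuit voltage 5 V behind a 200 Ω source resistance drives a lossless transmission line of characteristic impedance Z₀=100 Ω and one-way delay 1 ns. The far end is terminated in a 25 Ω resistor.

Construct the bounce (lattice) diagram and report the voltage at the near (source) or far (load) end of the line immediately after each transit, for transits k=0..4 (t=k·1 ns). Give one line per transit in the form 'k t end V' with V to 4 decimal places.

0 0 source 1.6667
1 1 load 0.6667
2 2 source 0.3333
3 3 load 0.5333
4 4 source 0.6000

Γ_L=-0.600000, Γ_S=0.333333; launch V₁=5·100/300=1.666667
k=0 src: V=1.6667
k=1 load: inc=1.666667, refl=1.666667·-0.600000=-1.0000; V=0.000000+1.666667+-1.000000=0.6667
k=2 src: inc=-1.000000, refl=-1.000000·0.333333=-0.3333; V=1.666667+-1.000000+-0.333333=0.3333
k=3 load: inc=-0.333333, refl=-0.333333·-0.600000=0.2000; V=0.666667+-0.333333+0.200000=0.5333
k=4 src: inc=0.200000, refl=0.200000·0.333333=0.0667; V=0.333333+0.200000+0.066667=0.6000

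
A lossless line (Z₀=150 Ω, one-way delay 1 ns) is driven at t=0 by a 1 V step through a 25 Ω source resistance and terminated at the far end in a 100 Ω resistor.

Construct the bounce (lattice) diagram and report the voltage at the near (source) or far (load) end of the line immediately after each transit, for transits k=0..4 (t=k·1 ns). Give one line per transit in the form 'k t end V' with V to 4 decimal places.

Γ_L=-0.200000, Γ_S=-0.714286; launch V₁=1·150/175=0.857143
k=0 src: V=0.8571
k=1 load: inc=0.857143, refl=0.857143·-0.200000=-0.1714; V=0.000000+0.857143+-0.171429=0.6857
k=2 src: inc=-0.171429, refl=-0.171429·-0.714286=0.1224; V=0.857143+-0.171429+0.122449=0.8082
k=3 load: inc=0.122449, refl=0.122449·-0.200000=-0.0245; V=0.685714+0.122449+-0.024490=0.7837
k=4 src: inc=-0.024490, refl=-0.024490·-0.714286=0.0175; V=0.808163+-0.024490+0.017493=0.8012

0 0 source 0.8571
1 1 load 0.6857
2 2 source 0.8082
3 3 load 0.7837
4 4 source 0.8012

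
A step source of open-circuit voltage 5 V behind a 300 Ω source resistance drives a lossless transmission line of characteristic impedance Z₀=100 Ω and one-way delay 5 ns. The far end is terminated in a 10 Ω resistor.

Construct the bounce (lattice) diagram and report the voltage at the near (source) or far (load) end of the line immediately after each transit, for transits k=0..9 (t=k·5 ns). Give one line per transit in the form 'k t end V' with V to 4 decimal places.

0 0 source 1.2500
1 5 load 0.2273
2 10 source -0.2841
3 15 load 0.1343
4 20 source 0.3435
5 25 load 0.1723
6 30 source 0.0868
7 35 load 0.1568
8 40 source 0.1918
9 45 load 0.1631

Γ_L=-0.818182, Γ_S=0.500000; launch V₁=5·100/400=1.250000
k=0 src: V=1.2500
k=1 load: inc=1.250000, refl=1.250000·-0.818182=-1.0227; V=0.000000+1.250000+-1.022727=0.2273
k=2 src: inc=-1.022727, refl=-1.022727·0.500000=-0.5114; V=1.250000+-1.022727+-0.511364=-0.2841
k=3 load: inc=-0.511364, refl=-0.511364·-0.818182=0.4184; V=0.227273+-0.511364+0.418388=0.1343
k=4 src: inc=0.418388, refl=0.418388·0.500000=0.2092; V=-0.284091+0.418388+0.209194=0.3435
k=5 load: inc=0.209194, refl=0.209194·-0.818182=-0.1712; V=0.134298+0.209194+-0.171159=0.1723
k=6 src: inc=-0.171159, refl=-0.171159·0.500000=-0.0856; V=0.343492+-0.171159+-0.085579=0.0868
k=7 load: inc=-0.085579, refl=-0.085579·-0.818182=0.0700; V=0.172333+-0.085579+0.070020=0.1568
k=8 src: inc=0.070020, refl=0.070020·0.500000=0.0350; V=0.086753+0.070020+0.035010=0.1918
k=9 load: inc=0.035010, refl=0.035010·-0.818182=-0.0286; V=0.156773+0.035010+-0.028644=0.1631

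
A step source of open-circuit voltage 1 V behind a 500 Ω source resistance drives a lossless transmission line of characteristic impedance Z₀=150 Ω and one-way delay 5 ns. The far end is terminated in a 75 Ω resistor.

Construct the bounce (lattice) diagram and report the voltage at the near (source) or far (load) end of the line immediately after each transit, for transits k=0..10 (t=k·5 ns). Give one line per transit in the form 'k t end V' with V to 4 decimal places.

0 0 source 0.2308
1 5 load 0.1538
2 10 source 0.1124
3 15 load 0.1262
4 20 source 0.1337
5 25 load 0.1312
6 30 source 0.1299
7 35 load 0.1303
8 40 source 0.1305
9 45 load 0.1305
10 50 source 0.1304

Γ_L=-0.333333, Γ_S=0.538462; launch V₁=1·150/650=0.230769
k=0 src: V=0.2308
k=1 load: inc=0.230769, refl=0.230769·-0.333333=-0.0769; V=0.000000+0.230769+-0.076923=0.1538
k=2 src: inc=-0.076923, refl=-0.076923·0.538462=-0.0414; V=0.230769+-0.076923+-0.041420=0.1124
k=3 load: inc=-0.041420, refl=-0.041420·-0.333333=0.0138; V=0.153846+-0.041420+0.013807=0.1262
k=4 src: inc=0.013807, refl=0.013807·0.538462=0.0074; V=0.112426+0.013807+0.007434=0.1337
k=5 load: inc=0.007434, refl=0.007434·-0.333333=-0.0025; V=0.126233+0.007434+-0.002478=0.1312
k=6 src: inc=-0.002478, refl=-0.002478·0.538462=-0.0013; V=0.133667+-0.002478+-0.001334=0.1299
k=7 load: inc=-0.001334, refl=-0.001334·-0.333333=0.0004; V=0.131189+-0.001334+0.000445=0.1303
k=8 src: inc=0.000445, refl=0.000445·0.538462=0.0002; V=0.129855+0.000445+0.000240=0.1305
k=9 load: inc=0.000240, refl=0.000240·-0.333333=-0.0001; V=0.130299+0.000240+-0.000080=0.1305
k=10 src: inc=-0.000080, refl=-0.000080·0.538462=-0.0000; V=0.130539+-0.000080+-0.000043=0.1304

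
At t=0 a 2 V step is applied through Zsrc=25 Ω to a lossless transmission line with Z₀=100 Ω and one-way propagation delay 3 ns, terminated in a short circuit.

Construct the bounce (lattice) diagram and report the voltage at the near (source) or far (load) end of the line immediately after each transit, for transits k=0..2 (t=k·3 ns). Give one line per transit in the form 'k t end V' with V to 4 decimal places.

Γ_L=-1.000000, Γ_S=-0.600000; launch V₁=2·100/125=1.600000
k=0 src: V=1.6000
k=1 load: inc=1.600000, refl=1.600000·-1.000000=-1.6000; V=0.000000+1.600000+-1.600000=0.0000
k=2 src: inc=-1.600000, refl=-1.600000·-0.600000=0.9600; V=1.600000+-1.600000+0.960000=0.9600

0 0 source 1.6000
1 3 load 0.0000
2 6 source 0.9600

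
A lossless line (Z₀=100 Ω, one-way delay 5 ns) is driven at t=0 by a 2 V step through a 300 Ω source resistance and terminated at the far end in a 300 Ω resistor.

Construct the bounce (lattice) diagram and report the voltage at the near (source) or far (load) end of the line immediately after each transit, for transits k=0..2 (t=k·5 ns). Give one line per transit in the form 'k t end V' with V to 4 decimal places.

0 0 source 0.5000
1 5 load 0.7500
2 10 source 0.8750

Γ_L=0.500000, Γ_S=0.500000; launch V₁=2·100/400=0.500000
k=0 src: V=0.5000
k=1 load: inc=0.500000, refl=0.500000·0.500000=0.2500; V=0.000000+0.500000+0.250000=0.7500
k=2 src: inc=0.250000, refl=0.250000·0.500000=0.1250; V=0.500000+0.250000+0.125000=0.8750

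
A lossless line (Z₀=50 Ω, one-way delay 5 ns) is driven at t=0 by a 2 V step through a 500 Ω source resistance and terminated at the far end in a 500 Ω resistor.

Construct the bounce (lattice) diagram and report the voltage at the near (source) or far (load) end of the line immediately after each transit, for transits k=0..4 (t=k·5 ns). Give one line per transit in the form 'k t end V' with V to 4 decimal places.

0 0 source 0.1818
1 5 load 0.3306
2 10 source 0.4523
3 15 load 0.5519
4 20 source 0.6334

Γ_L=0.818182, Γ_S=0.818182; launch V₁=2·50/550=0.181818
k=0 src: V=0.1818
k=1 load: inc=0.181818, refl=0.181818·0.818182=0.1488; V=0.000000+0.181818+0.148760=0.3306
k=2 src: inc=0.148760, refl=0.148760·0.818182=0.1217; V=0.181818+0.148760+0.121713=0.4523
k=3 load: inc=0.121713, refl=0.121713·0.818182=0.0996; V=0.330579+0.121713+0.099583=0.5519
k=4 src: inc=0.099583, refl=0.099583·0.818182=0.0815; V=0.452292+0.099583+0.081477=0.6334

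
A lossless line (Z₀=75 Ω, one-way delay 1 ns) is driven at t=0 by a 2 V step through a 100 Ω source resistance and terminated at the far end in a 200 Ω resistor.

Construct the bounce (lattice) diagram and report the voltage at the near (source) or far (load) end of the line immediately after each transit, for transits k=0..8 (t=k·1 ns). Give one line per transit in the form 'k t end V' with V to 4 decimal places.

Γ_L=0.454545, Γ_S=0.142857; launch V₁=2·75/175=0.857143
k=0 src: V=0.8571
k=1 load: inc=0.857143, refl=0.857143·0.454545=0.3896; V=0.000000+0.857143+0.389610=1.2468
k=2 src: inc=0.389610, refl=0.389610·0.142857=0.0557; V=0.857143+0.389610+0.055659=1.3024
k=3 load: inc=0.055659, refl=0.055659·0.454545=0.0253; V=1.246753+0.055659+0.025299=1.3277
k=4 src: inc=0.025299, refl=0.025299·0.142857=0.0036; V=1.302412+0.025299+0.003614=1.3313
k=5 load: inc=0.003614, refl=0.003614·0.454545=0.0016; V=1.327711+0.003614+0.001643=1.3330
k=6 src: inc=0.001643, refl=0.001643·0.142857=0.0002; V=1.331325+0.001643+0.000235=1.3332
k=7 load: inc=0.000235, refl=0.000235·0.454545=0.0001; V=1.332968+0.000235+0.000107=1.3333
k=8 src: inc=0.000107, refl=0.000107·0.142857=0.0000; V=1.333203+0.000107+0.000015=1.3333

0 0 source 0.8571
1 1 load 1.2468
2 2 source 1.3024
3 3 load 1.3277
4 4 source 1.3313
5 5 load 1.3330
6 6 source 1.3332
7 7 load 1.3333
8 8 source 1.3333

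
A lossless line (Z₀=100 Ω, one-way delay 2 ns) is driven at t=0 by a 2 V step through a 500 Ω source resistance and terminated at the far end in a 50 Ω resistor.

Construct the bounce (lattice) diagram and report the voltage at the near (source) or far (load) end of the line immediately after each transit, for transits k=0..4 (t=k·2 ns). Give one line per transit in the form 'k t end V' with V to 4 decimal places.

0 0 source 0.3333
1 2 load 0.2222
2 4 source 0.1481
3 6 load 0.1728
4 8 source 0.1893

Γ_L=-0.333333, Γ_S=0.666667; launch V₁=2·100/600=0.333333
k=0 src: V=0.3333
k=1 load: inc=0.333333, refl=0.333333·-0.333333=-0.1111; V=0.000000+0.333333+-0.111111=0.2222
k=2 src: inc=-0.111111, refl=-0.111111·0.666667=-0.0741; V=0.333333+-0.111111+-0.074074=0.1481
k=3 load: inc=-0.074074, refl=-0.074074·-0.333333=0.0247; V=0.222222+-0.074074+0.024691=0.1728
k=4 src: inc=0.024691, refl=0.024691·0.666667=0.0165; V=0.148148+0.024691+0.016461=0.1893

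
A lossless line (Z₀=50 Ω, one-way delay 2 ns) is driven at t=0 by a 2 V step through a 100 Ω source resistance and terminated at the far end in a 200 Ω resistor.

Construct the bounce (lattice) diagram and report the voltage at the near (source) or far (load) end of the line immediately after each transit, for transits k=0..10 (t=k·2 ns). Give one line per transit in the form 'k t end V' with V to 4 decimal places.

0 0 source 0.6667
1 2 load 1.0667
2 4 source 1.2000
3 6 load 1.2800
4 8 source 1.3067
5 10 load 1.3227
6 12 source 1.3280
7 14 load 1.3312
8 16 source 1.3323
9 18 load 1.3329
10 20 source 1.3331

Γ_L=0.600000, Γ_S=0.333333; launch V₁=2·50/150=0.666667
k=0 src: V=0.6667
k=1 load: inc=0.666667, refl=0.666667·0.600000=0.4000; V=0.000000+0.666667+0.400000=1.0667
k=2 src: inc=0.400000, refl=0.400000·0.333333=0.1333; V=0.666667+0.400000+0.133333=1.2000
k=3 load: inc=0.133333, refl=0.133333·0.600000=0.0800; V=1.066667+0.133333+0.080000=1.2800
k=4 src: inc=0.080000, refl=0.080000·0.333333=0.0267; V=1.200000+0.080000+0.026667=1.3067
k=5 load: inc=0.026667, refl=0.026667·0.600000=0.0160; V=1.280000+0.026667+0.016000=1.3227
k=6 src: inc=0.016000, refl=0.016000·0.333333=0.0053; V=1.306667+0.016000+0.005333=1.3280
k=7 load: inc=0.005333, refl=0.005333·0.600000=0.0032; V=1.322667+0.005333+0.003200=1.3312
k=8 src: inc=0.003200, refl=0.003200·0.333333=0.0011; V=1.328000+0.003200+0.001067=1.3323
k=9 load: inc=0.001067, refl=0.001067·0.600000=0.0006; V=1.331200+0.001067+0.000640=1.3329
k=10 src: inc=0.000640, refl=0.000640·0.333333=0.0002; V=1.332267+0.000640+0.000213=1.3331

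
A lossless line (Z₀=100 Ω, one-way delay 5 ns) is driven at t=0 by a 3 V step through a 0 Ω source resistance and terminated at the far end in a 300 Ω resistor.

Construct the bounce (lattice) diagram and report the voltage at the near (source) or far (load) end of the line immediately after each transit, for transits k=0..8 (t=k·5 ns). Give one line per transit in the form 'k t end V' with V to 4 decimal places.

Γ_L=0.500000, Γ_S=-1.000000; launch V₁=3·100/100=3.000000
k=0 src: V=3.0000
k=1 load: inc=3.000000, refl=3.000000·0.500000=1.5000; V=0.000000+3.000000+1.500000=4.5000
k=2 src: inc=1.500000, refl=1.500000·-1.000000=-1.5000; V=3.000000+1.500000+-1.500000=3.0000
k=3 load: inc=-1.500000, refl=-1.500000·0.500000=-0.7500; V=4.500000+-1.500000+-0.750000=2.2500
k=4 src: inc=-0.750000, refl=-0.750000·-1.000000=0.7500; V=3.000000+-0.750000+0.750000=3.0000
k=5 load: inc=0.750000, refl=0.750000·0.500000=0.3750; V=2.250000+0.750000+0.375000=3.3750
k=6 src: inc=0.375000, refl=0.375000·-1.000000=-0.3750; V=3.000000+0.375000+-0.375000=3.0000
k=7 load: inc=-0.375000, refl=-0.375000·0.500000=-0.1875; V=3.375000+-0.375000+-0.187500=2.8125
k=8 src: inc=-0.187500, refl=-0.187500·-1.000000=0.1875; V=3.000000+-0.187500+0.187500=3.0000

0 0 source 3.0000
1 5 load 4.5000
2 10 source 3.0000
3 15 load 2.2500
4 20 source 3.0000
5 25 load 3.3750
6 30 source 3.0000
7 35 load 2.8125
8 40 source 3.0000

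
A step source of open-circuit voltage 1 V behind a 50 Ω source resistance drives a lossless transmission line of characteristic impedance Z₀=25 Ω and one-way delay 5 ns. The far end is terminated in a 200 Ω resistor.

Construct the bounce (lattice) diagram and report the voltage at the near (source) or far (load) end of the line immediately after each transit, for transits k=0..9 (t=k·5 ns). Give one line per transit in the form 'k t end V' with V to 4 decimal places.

0 0 source 0.3333
1 5 load 0.5926
2 10 source 0.6790
3 15 load 0.7462
4 20 source 0.7686
5 25 load 0.7861
6 30 source 0.7919
7 35 load 0.7964
8 40 source 0.7979
9 45 load 0.7991

Γ_L=0.777778, Γ_S=0.333333; launch V₁=1·25/75=0.333333
k=0 src: V=0.3333
k=1 load: inc=0.333333, refl=0.333333·0.777778=0.2593; V=0.000000+0.333333+0.259259=0.5926
k=2 src: inc=0.259259, refl=0.259259·0.333333=0.0864; V=0.333333+0.259259+0.086420=0.6790
k=3 load: inc=0.086420, refl=0.086420·0.777778=0.0672; V=0.592593+0.086420+0.067215=0.7462
k=4 src: inc=0.067215, refl=0.067215·0.333333=0.0224; V=0.679012+0.067215+0.022405=0.7686
k=5 load: inc=0.022405, refl=0.022405·0.777778=0.0174; V=0.746228+0.022405+0.017426=0.7861
k=6 src: inc=0.017426, refl=0.017426·0.333333=0.0058; V=0.768633+0.017426+0.005809=0.7919
k=7 load: inc=0.005809, refl=0.005809·0.777778=0.0045; V=0.786059+0.005809+0.004518=0.7964
k=8 src: inc=0.004518, refl=0.004518·0.333333=0.0015; V=0.791868+0.004518+0.001506=0.7979
k=9 load: inc=0.001506, refl=0.001506·0.777778=0.0012; V=0.796386+0.001506+0.001171=0.7991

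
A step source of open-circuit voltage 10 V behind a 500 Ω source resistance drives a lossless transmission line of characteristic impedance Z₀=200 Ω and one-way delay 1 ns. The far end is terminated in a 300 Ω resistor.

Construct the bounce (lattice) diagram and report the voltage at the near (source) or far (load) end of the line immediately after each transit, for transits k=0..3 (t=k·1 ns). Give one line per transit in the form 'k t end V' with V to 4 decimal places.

0 0 source 2.8571
1 1 load 3.4286
2 2 source 3.6735
3 3 load 3.7224

Γ_L=0.200000, Γ_S=0.428571; launch V₁=10·200/700=2.857143
k=0 src: V=2.8571
k=1 load: inc=2.857143, refl=2.857143·0.200000=0.5714; V=0.000000+2.857143+0.571429=3.4286
k=2 src: inc=0.571429, refl=0.571429·0.428571=0.2449; V=2.857143+0.571429+0.244898=3.6735
k=3 load: inc=0.244898, refl=0.244898·0.200000=0.0490; V=3.428571+0.244898+0.048980=3.7224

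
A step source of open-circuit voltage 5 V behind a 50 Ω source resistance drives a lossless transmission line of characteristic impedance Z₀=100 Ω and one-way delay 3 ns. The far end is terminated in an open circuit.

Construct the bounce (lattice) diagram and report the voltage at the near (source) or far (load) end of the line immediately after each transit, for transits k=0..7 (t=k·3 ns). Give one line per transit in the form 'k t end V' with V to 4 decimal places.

Γ_L=1.000000, Γ_S=-0.333333; launch V₁=5·100/150=3.333333
k=0 src: V=3.3333
k=1 load: inc=3.333333, refl=3.333333·1.000000=3.3333; V=0.000000+3.333333+3.333333=6.6667
k=2 src: inc=3.333333, refl=3.333333·-0.333333=-1.1111; V=3.333333+3.333333+-1.111111=5.5556
k=3 load: inc=-1.111111, refl=-1.111111·1.000000=-1.1111; V=6.666667+-1.111111+-1.111111=4.4444
k=4 src: inc=-1.111111, refl=-1.111111·-0.333333=0.3704; V=5.555556+-1.111111+0.370370=4.8148
k=5 load: inc=0.370370, refl=0.370370·1.000000=0.3704; V=4.444444+0.370370+0.370370=5.1852
k=6 src: inc=0.370370, refl=0.370370·-0.333333=-0.1235; V=4.814815+0.370370+-0.123457=5.0617
k=7 load: inc=-0.123457, refl=-0.123457·1.000000=-0.1235; V=5.185185+-0.123457+-0.123457=4.9383

0 0 source 3.3333
1 3 load 6.6667
2 6 source 5.5556
3 9 load 4.4444
4 12 source 4.8148
5 15 load 5.1852
6 18 source 5.0617
7 21 load 4.9383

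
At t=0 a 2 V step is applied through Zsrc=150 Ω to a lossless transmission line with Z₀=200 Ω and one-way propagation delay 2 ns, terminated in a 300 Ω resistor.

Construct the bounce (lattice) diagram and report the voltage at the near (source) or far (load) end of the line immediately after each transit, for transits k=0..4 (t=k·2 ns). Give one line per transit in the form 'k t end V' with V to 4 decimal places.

Γ_L=0.200000, Γ_S=-0.142857; launch V₁=2·200/350=1.142857
k=0 src: V=1.1429
k=1 load: inc=1.142857, refl=1.142857·0.200000=0.2286; V=0.000000+1.142857+0.228571=1.3714
k=2 src: inc=0.228571, refl=0.228571·-0.142857=-0.0327; V=1.142857+0.228571+-0.032653=1.3388
k=3 load: inc=-0.032653, refl=-0.032653·0.200000=-0.0065; V=1.371429+-0.032653+-0.006531=1.3322
k=4 src: inc=-0.006531, refl=-0.006531·-0.142857=0.0009; V=1.338776+-0.006531+0.000933=1.3332

0 0 source 1.1429
1 2 load 1.3714
2 4 source 1.3388
3 6 load 1.3322
4 8 source 1.3332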